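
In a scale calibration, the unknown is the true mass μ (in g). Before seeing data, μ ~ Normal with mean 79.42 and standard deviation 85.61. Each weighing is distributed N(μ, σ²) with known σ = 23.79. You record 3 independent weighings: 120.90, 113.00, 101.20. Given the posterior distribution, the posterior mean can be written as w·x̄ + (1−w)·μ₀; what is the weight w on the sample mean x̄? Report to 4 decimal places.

0.9749

For Normal data with known variance σ², a Normal(μ₀, σ₀²) prior on μ is conjugate. Posterior precision = 1/σ₀² + n/σ²; posterior mean is the precision-weighted average of μ₀ and x̄.
σ₀² = 85.61² = 7329.0721, σ² = 23.79² = 565.9641. Prior precision 1/σ₀² = 1/7329.0721; data precision n/σ² = 3/565.9641.
w = (n/σ²)/(1/σ₀² + n/σ²) = n·σ₀²/(σ² + n·σ₀²) = 3·7329.0721/(565.9641 + 3·7329.0721) = 21987.2163/22553.1804 = 0.9749.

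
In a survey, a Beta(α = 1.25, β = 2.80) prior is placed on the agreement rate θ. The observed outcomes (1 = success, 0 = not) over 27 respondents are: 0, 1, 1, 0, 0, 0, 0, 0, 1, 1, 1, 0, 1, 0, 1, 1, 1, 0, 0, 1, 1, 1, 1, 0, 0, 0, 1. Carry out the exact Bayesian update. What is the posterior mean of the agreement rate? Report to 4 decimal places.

0.4911

The Beta prior is conjugate to a Binomial/Bernoulli likelihood; the update adds successes to α and failures to β.
Posterior: Beta(α+k, β+n−k) = Beta(1.25+14, 2.80+13) = Beta(15.25, 15.80).
Posterior mean = α/(α+β) = 15.25/31.05 = 0.4911.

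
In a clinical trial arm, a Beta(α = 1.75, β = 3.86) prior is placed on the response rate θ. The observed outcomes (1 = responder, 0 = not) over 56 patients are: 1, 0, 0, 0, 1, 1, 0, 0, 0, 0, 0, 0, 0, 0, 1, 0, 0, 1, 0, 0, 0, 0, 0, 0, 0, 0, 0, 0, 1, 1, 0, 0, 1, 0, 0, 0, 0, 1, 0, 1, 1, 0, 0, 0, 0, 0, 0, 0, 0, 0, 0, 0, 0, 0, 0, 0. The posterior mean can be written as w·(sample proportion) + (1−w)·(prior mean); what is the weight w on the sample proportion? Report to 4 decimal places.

The Beta prior is conjugate to a Binomial/Bernoulli likelihood; the update adds successes to α and failures to β.
Posterior mean = (α₀+k)/(α₀+β₀+n) = [n/(α₀+β₀+n)]·(k/n) + [(α₀+β₀)/(α₀+β₀+n)]·α₀/(α₀+β₀), so only n and the prior enter the weight.
The weight on the data is w = n/(α₀+β₀+n) = 56/(1.75+3.86+56) = 56/61.61 = 0.9089.

0.9089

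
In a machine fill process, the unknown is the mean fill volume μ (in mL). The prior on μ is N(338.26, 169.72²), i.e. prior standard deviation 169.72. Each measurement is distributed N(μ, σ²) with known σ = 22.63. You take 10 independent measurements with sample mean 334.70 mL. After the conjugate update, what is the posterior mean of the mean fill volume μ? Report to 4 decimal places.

334.7063

For Normal data with known variance σ², a Normal(μ₀, σ₀²) prior on μ is conjugate. Posterior precision = 1/σ₀² + n/σ²; posterior mean is the precision-weighted average of μ₀ and x̄.
n·x̄ = 10·334.70 = 3347.
σ₀² = 169.72² = 28804.8784, σ² = 22.63² = 512.1169; σ² + n·σ₀² = 512.1169 + 10·28804.8784 = 288560.9009.
Posterior mean = (μ₀/σ₀² + n·x̄/σ²)/(1/σ₀² + n/σ²) = (σ²·μ₀ + σ₀²·n·x̄)/(σ² + n·σ₀²) = (512.1169·338.26 + 28804.8784·3347)/288560.9009 = 96583156.667394/288560.9009 = 334.7063.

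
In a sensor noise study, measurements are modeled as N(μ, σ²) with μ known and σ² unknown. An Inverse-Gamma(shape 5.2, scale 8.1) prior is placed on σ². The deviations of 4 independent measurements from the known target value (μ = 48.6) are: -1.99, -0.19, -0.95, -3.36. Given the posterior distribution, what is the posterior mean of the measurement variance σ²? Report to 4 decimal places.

2.6120

With known mean μ and an Inverse-Gamma(α, β) prior on σ², the Normal likelihood is conjugate: posterior is Inv-Gamma(α + n/2, β + Σ(xᵢ−μ)²/2).
Σ(xᵢ−μ)² = (-1.99)² + (-0.19)² + (-0.95)² + (-3.36)² = 16.1883.
Posterior: Inv-Gamma(5.2 + 4/2, 8.1 + 16.1883/2) = Inv-Gamma(7.20, 16.19415).
E[σ²|data] = β/(α−1) = 16.19415/6.20 = 2.6120.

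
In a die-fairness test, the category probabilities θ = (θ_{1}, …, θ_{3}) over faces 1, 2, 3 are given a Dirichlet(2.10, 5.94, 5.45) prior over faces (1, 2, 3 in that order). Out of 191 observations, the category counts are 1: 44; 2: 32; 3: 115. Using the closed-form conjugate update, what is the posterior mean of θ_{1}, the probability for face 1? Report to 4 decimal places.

0.2254

The Dirichlet prior is conjugate to the Multinomial likelihood: each posterior αⱼ = prior αⱼ + observed count nⱼ.
Posterior concentration: (46.10, 37.94, 120.45), total = 204.49.
E[θ_{1}|data] = α_{1}/Σα = 46.10/204.49 = 0.2254.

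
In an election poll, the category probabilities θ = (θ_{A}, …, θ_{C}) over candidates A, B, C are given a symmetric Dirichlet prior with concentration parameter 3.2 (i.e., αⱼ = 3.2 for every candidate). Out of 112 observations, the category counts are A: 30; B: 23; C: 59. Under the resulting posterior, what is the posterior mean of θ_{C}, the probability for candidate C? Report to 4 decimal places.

0.5115

The Dirichlet prior is conjugate to the Multinomial likelihood: each posterior αⱼ = prior αⱼ + observed count nⱼ.
Posterior concentration: (33.2, 26.2, 62.2), total = 121.6.
E[θ_{C}|data] = α_{C}/Σα = 62.2/121.6 = 0.5115.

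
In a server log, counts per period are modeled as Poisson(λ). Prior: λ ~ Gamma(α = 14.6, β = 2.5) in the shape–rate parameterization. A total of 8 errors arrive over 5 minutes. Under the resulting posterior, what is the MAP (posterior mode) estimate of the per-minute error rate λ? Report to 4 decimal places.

2.8800

With a Gamma(shape α, rate β) prior, the Poisson likelihood is conjugate: the posterior is Gamma(α + ΣXᵢ, β + n).
Posterior: Gamma(α+S, β+n) = Gamma(14.6+8, 2.5+5) = Gamma(22.6, 7.5).
Mode of Gamma(α,β) for α≥1 is (α−1)/β = 21.6/7.5 = 2.8800.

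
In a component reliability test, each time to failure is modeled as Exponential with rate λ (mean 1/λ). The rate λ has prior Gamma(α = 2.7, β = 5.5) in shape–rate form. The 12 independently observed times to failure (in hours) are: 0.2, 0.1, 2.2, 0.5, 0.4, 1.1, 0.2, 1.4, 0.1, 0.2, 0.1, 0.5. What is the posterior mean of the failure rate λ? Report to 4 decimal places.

1.1760

With a Gamma(shape α, rate β) prior on the exponential rate λ, the posterior after n observations with total T = Σxᵢ is Gamma(α+n, β+T).
Sum of observations T = 7.0 hours; n = 12.
Posterior: Gamma(2.7+12, 5.5+7.0) = Gamma(14.7, 12.5).
Posterior mean of λ = α/β = 14.7/12.5 = 1.1760.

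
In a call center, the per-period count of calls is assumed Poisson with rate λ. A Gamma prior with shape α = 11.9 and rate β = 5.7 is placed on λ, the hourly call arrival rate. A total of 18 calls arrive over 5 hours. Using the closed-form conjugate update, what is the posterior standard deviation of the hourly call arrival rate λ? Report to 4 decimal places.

0.5110

With a Gamma(shape α, rate β) prior, the Poisson likelihood is conjugate: the posterior is Gamma(α + ΣXᵢ, β + n).
Posterior: Gamma(α+S, β+n) = Gamma(11.9+18, 5.7+5) = Gamma(29.9, 10.7).
SD = √α/β = √29.9/10.7 = 0.5110.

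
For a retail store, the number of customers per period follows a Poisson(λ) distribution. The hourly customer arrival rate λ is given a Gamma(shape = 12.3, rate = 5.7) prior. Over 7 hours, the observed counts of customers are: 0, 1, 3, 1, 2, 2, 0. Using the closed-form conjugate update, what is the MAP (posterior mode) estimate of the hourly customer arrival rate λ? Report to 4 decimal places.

With a Gamma(shape α, rate β) prior, the Poisson likelihood is conjugate: the posterior is Gamma(α + ΣXᵢ, β + n).
Sum of counts S = 9 over n = 7 hours.
Posterior: Gamma(α+S, β+n) = Gamma(12.3+9, 5.7+7) = Gamma(21.3, 12.7).
Mode of Gamma(α,β) for α≥1 is (α−1)/β = 20.3/12.7 = 1.5984.

1.5984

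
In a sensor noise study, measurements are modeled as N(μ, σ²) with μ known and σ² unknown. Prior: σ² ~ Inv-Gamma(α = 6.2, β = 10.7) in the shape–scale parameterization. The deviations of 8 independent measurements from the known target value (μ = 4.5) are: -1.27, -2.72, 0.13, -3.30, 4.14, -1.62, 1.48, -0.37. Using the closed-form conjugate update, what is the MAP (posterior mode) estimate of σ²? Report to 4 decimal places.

2.8308

With known mean μ and an Inverse-Gamma(α, β) prior on σ², the Normal likelihood is conjugate: posterior is Inv-Gamma(α + n/2, β + Σ(xᵢ−μ)²/2).
Σ(xᵢ−μ)² = (-1.27)² + (-2.72)² + (0.13)² + (-3.30)² + (4.14)² + (-1.62)² + (1.48)² + (-0.37)² = 42.0095.
Posterior: Inv-Gamma(6.2 + 8/2, 10.7 + 42.0095/2) = Inv-Gamma(10.20, 31.70475).
Mode = β/(α+1) = 31.70475/11.20 = 2.8308.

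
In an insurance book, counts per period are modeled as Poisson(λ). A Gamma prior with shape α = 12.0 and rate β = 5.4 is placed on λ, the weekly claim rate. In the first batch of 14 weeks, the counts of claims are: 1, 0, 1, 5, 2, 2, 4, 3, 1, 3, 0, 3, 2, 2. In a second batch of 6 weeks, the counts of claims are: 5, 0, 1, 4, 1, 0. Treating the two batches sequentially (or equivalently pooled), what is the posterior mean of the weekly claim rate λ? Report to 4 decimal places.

2.0472

With a Gamma(shape α, rate β) prior, the Poisson likelihood is conjugate: the posterior is Gamma(α + ΣXᵢ, β + n).
Batch 1: sum of counts S = 29 over n = 14 weeks.
After batch 1: Gamma(α+S, β+n) = Gamma(12.0+29, 5.4+14) = Gamma(41.0, 19.4).
Batch 2: sum of counts S = 11 over n = 6 weeks.
After batch 2: Gamma(α+S, β+n) = Gamma(41.0+11, 19.4+6) = Gamma(52.0, 25.4).
Posterior mean = α/β = 52.0/25.4 = 2.0472.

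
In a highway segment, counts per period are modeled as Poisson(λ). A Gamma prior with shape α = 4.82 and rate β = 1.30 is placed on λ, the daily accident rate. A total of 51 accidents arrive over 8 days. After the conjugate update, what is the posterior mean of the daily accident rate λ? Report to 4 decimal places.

6.0022

With a Gamma(shape α, rate β) prior, the Poisson likelihood is conjugate: the posterior is Gamma(α + ΣXᵢ, β + n).
Posterior: Gamma(α+S, β+n) = Gamma(4.82+51, 1.30+8) = Gamma(55.82, 9.30).
Posterior mean = α/β = 55.82/9.30 = 6.0022.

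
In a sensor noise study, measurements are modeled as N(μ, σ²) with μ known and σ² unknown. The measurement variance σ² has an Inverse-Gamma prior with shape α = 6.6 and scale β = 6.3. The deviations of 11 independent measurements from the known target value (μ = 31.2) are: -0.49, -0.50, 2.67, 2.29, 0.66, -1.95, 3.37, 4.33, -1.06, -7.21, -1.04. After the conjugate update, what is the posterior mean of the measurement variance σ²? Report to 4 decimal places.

With known mean μ and an Inverse-Gamma(α, β) prior on σ², the Normal likelihood is conjugate: posterior is Inv-Gamma(α + n/2, β + Σ(xᵢ−μ)²/2).
Σ(xᵢ−μ)² = (-0.49)² + (-0.50)² + (2.67)² + (2.29)² + (0.66)² + (-1.95)² + (3.37)² + (4.33)² + (-1.06)² + (-7.21)² + (-1.04)² = 101.3963.
Posterior: Inv-Gamma(6.6 + 11/2, 6.3 + 101.3963/2) = Inv-Gamma(12.10, 56.99815).
E[σ²|data] = β/(α−1) = 56.99815/11.10 = 5.1350.

5.1350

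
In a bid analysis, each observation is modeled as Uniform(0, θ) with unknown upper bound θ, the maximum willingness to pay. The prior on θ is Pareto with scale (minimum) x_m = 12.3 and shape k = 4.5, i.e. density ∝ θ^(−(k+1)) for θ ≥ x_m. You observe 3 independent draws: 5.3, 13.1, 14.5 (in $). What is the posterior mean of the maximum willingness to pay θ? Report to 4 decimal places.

16.7308

A Pareto(scale x_m, shape k) prior on the upper bound θ of Uniform(0, θ) is conjugate: posterior is Pareto(max(x_m, max xᵢ), k + n).
Sample maximum = 14.5; prior scale x_m = 12.3 → posterior scale = max = 14.5.
Posterior shape = 4.5 + 3 = 7.5.
E[θ|data] = k·x_m/(k−1) = 7.5·14.5/6.5 = 16.7308.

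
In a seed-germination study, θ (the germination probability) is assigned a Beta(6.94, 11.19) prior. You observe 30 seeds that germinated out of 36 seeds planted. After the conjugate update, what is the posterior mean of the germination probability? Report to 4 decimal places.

0.6824

The Beta prior is conjugate to a Binomial/Bernoulli likelihood; the update adds successes to α and failures to β.
Posterior: Beta(α+k, β+n−k) = Beta(6.94+30, 11.19+6) = Beta(36.94, 17.19).
Posterior mean = α/(α+β) = 36.94/54.13 = 0.6824.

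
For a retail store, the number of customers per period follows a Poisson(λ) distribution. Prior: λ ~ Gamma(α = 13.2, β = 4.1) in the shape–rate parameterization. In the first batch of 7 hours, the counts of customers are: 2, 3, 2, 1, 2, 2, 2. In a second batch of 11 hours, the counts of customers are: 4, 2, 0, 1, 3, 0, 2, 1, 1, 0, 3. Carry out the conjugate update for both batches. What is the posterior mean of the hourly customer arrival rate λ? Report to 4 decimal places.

2.0000

With a Gamma(shape α, rate β) prior, the Poisson likelihood is conjugate: the posterior is Gamma(α + ΣXᵢ, β + n).
Batch 1: sum of counts S = 14 over n = 7 hours.
After batch 1: Gamma(α+S, β+n) = Gamma(13.2+14, 4.1+7) = Gamma(27.2, 11.1).
Batch 2: sum of counts S = 17 over n = 11 hours.
After batch 2: Gamma(α+S, β+n) = Gamma(27.2+17, 11.1+11) = Gamma(44.2, 22.1).
Posterior mean = α/β = 44.2/22.1 = 2.0000.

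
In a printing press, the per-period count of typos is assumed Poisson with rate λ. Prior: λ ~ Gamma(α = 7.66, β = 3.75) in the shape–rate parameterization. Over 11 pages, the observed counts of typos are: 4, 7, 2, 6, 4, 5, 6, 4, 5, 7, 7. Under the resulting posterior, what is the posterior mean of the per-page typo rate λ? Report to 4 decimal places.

4.3837

With a Gamma(shape α, rate β) prior, the Poisson likelihood is conjugate: the posterior is Gamma(α + ΣXᵢ, β + n).
Sum of counts S = 57 over n = 11 pages.
Posterior: Gamma(α+S, β+n) = Gamma(7.66+57, 3.75+11) = Gamma(64.66, 14.75).
Posterior mean = α/β = 64.66/14.75 = 4.3837.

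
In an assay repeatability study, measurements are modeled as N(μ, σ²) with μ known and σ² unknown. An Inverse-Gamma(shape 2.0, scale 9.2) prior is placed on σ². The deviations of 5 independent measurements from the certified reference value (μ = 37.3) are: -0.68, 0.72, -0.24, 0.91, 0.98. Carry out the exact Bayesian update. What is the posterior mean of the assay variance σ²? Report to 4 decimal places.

With known mean μ and an Inverse-Gamma(α, β) prior on σ², the Normal likelihood is conjugate: posterior is Inv-Gamma(α + n/2, β + Σ(xᵢ−μ)²/2).
Σ(xᵢ−μ)² = (-0.68)² + (0.72)² + (-0.24)² + (0.91)² + (0.98)² = 2.8269.
Posterior: Inv-Gamma(2.0 + 5/2, 9.2 + 2.8269/2) = Inv-Gamma(4.50, 10.61345).
E[σ²|data] = β/(α−1) = 10.61345/3.50 = 3.0324.

3.0324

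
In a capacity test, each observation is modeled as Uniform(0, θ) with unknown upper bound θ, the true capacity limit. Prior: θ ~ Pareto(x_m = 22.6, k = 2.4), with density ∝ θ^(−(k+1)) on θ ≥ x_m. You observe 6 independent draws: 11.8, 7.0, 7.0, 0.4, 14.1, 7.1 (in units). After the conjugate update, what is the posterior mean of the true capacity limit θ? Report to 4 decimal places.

A Pareto(scale x_m, shape k) prior on the upper bound θ of Uniform(0, θ) is conjugate: posterior is Pareto(max(x_m, max xᵢ), k + n).
Sample maximum = 14.1; prior scale x_m = 22.6 → posterior scale = max = 22.6.
Posterior shape = 2.4 + 6 = 8.4.
E[θ|data] = k·x_m/(k−1) = 8.4·22.6/7.4 = 25.6541.

25.6541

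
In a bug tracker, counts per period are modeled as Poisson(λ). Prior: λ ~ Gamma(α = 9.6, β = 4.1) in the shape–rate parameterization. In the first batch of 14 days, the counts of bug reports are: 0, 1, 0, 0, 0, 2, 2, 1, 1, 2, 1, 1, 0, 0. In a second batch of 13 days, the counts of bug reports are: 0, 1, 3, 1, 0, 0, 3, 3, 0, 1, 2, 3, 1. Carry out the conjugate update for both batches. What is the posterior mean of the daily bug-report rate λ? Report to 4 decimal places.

With a Gamma(shape α, rate β) prior, the Poisson likelihood is conjugate: the posterior is Gamma(α + ΣXᵢ, β + n).
Batch 1: sum of counts S = 11 over n = 14 days.
After batch 1: Gamma(α+S, β+n) = Gamma(9.6+11, 4.1+14) = Gamma(20.6, 18.1).
Batch 2: sum of counts S = 18 over n = 13 days.
After batch 2: Gamma(α+S, β+n) = Gamma(20.6+18, 18.1+13) = Gamma(38.6, 31.1).
Posterior mean = α/β = 38.6/31.1 = 1.2412.

1.2412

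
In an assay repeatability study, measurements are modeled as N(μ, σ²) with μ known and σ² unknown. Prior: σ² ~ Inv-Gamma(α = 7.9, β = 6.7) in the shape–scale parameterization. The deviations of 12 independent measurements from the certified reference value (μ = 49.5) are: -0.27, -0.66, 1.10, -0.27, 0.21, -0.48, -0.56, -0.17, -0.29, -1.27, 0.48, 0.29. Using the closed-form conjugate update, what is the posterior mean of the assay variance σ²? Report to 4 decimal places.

With known mean μ and an Inverse-Gamma(α, β) prior on σ², the Normal likelihood is conjugate: posterior is Inv-Gamma(α + n/2, β + Σ(xᵢ−μ)²/2).
Σ(xᵢ−μ)² = (-0.27)² + (-0.66)² + (1.10)² + (-0.27)² + (0.21)² + (-0.48)² + (-0.56)² + (-0.17)² + (-0.29)² + (-1.27)² + (0.48)² + (0.29)² = 4.4199.
Posterior: Inv-Gamma(7.9 + 12/2, 6.7 + 4.4199/2) = Inv-Gamma(13.90, 8.90995).
E[σ²|data] = β/(α−1) = 8.90995/12.90 = 0.6907.

0.6907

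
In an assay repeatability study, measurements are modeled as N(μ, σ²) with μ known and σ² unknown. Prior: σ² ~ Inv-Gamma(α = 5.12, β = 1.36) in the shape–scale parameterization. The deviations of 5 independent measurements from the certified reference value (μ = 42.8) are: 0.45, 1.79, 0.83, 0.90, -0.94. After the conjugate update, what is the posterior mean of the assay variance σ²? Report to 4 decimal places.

With known mean μ and an Inverse-Gamma(α, β) prior on σ², the Normal likelihood is conjugate: posterior is Inv-Gamma(α + n/2, β + Σ(xᵢ−μ)²/2).
Σ(xᵢ−μ)² = (0.45)² + (1.79)² + (0.83)² + (0.90)² + (-0.94)² = 5.7891.
Posterior: Inv-Gamma(5.12 + 5/2, 1.36 + 5.7891/2) = Inv-Gamma(7.62, 4.25455).
E[σ²|data] = β/(α−1) = 4.25455/6.62 = 0.6427.

0.6427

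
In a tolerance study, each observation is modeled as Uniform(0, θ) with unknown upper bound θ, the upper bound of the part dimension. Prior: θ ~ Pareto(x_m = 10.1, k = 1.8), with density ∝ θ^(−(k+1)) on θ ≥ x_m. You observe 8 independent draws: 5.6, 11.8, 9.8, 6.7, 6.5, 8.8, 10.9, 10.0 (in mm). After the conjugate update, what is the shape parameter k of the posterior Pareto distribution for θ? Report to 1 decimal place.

9.8

A Pareto(scale x_m, shape k) prior on the upper bound θ of Uniform(0, θ) is conjugate: posterior is Pareto(max(x_m, max xᵢ), k + n).
Sample maximum = 11.8; prior scale x_m = 10.1 → posterior scale = max = 11.8.
Posterior shape = 1.8 + 8 = 9.8.
Posterior shape k = 9.8.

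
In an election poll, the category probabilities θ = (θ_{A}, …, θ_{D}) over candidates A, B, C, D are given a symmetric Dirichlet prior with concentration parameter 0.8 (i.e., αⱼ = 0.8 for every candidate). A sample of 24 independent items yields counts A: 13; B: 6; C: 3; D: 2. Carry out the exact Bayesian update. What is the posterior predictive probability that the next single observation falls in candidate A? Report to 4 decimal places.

0.5074

The Dirichlet prior is conjugate to the Multinomial likelihood: each posterior αⱼ = prior αⱼ + observed count nⱼ.
Posterior concentration: (13.8, 6.8, 3.8, 2.8), total = 27.2.
P(next = A | data) = α_{A}/Σα = 0.5074.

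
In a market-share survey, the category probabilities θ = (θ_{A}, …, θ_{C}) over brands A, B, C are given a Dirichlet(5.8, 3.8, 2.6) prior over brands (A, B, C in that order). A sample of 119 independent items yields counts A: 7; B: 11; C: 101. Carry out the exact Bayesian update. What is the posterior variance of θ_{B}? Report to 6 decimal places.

0.000757

The Dirichlet prior is conjugate to the Multinomial likelihood: each posterior αⱼ = prior αⱼ + observed count nⱼ.
Posterior concentration: (12.8, 14.8, 103.6), total = 131.2.
Var[θ_j] = α_j(Σα−α_j)/((Σα)²(Σα+1)) = 14.8·116.4/(131.2²·132.2) = 0.000757.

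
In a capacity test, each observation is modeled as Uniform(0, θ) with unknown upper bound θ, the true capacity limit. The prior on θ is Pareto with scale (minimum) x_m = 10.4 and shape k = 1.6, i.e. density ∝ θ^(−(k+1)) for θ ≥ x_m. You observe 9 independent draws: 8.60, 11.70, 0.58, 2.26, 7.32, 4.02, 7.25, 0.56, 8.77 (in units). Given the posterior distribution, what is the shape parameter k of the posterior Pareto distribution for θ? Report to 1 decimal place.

10.6

A Pareto(scale x_m, shape k) prior on the upper bound θ of Uniform(0, θ) is conjugate: posterior is Pareto(max(x_m, max xᵢ), k + n).
Sample maximum = 11.70; prior scale x_m = 10.4 → posterior scale = max = 11.70.
Posterior shape = 1.6 + 9 = 10.6.
Posterior shape k = 10.6.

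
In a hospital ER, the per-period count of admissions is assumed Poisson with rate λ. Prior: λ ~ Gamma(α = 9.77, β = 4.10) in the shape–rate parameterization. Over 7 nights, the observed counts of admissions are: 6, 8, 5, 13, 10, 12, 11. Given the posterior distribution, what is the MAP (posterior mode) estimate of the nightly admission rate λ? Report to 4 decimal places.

With a Gamma(shape α, rate β) prior, the Poisson likelihood is conjugate: the posterior is Gamma(α + ΣXᵢ, β + n).
Sum of counts S = 65 over n = 7 nights.
Posterior: Gamma(α+S, β+n) = Gamma(9.77+65, 4.10+7) = Gamma(74.77, 11.10).
Mode of Gamma(α,β) for α≥1 is (α−1)/β = 73.77/11.10 = 6.6459.

6.6459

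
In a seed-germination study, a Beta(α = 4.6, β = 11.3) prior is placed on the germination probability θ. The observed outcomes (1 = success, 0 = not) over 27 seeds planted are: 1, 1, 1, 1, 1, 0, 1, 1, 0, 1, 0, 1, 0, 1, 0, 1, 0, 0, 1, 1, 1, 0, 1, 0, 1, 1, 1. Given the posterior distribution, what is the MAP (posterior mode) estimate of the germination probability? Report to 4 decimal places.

The Beta prior is conjugate to a Binomial/Bernoulli likelihood; the update adds successes to α and failures to β.
Posterior: Beta(α+k, β+n−k) = Beta(4.6+18, 11.3+9) = Beta(22.6, 20.3).
Mode of Beta(a,b) for a,b>1 is (a−1)/(a+b−2) = 21.6/40.9 = 0.5281.

0.5281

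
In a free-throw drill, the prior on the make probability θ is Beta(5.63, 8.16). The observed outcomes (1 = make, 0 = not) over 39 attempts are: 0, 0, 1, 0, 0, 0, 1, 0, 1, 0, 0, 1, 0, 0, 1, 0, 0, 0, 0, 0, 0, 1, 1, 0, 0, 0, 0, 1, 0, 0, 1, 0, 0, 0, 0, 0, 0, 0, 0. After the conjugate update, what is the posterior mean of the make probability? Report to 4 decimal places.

0.2771

The Beta prior is conjugate to a Binomial/Bernoulli likelihood; the update adds successes to α and failures to β.
Posterior: Beta(α+k, β+n−k) = Beta(5.63+9, 8.16+30) = Beta(14.63, 38.16).
Posterior mean = α/(α+β) = 14.63/52.79 = 0.2771.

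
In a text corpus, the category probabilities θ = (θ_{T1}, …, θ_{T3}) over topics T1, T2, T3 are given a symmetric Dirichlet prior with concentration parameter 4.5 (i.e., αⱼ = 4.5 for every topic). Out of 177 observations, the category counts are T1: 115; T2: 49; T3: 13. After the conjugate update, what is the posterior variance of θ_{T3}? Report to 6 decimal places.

The Dirichlet prior is conjugate to the Multinomial likelihood: each posterior αⱼ = prior αⱼ + observed count nⱼ.
Posterior concentration: (119.5, 53.5, 17.5), total = 190.5.
Var[θ_j] = α_j(Σα−α_j)/((Σα)²(Σα+1)) = 17.5·173.0/(190.5²·191.5) = 0.000436.

0.000436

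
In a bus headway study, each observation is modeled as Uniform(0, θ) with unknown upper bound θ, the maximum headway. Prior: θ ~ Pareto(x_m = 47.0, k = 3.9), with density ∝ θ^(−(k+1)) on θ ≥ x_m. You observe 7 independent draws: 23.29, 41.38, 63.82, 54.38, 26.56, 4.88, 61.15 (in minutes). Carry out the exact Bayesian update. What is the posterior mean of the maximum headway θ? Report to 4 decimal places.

A Pareto(scale x_m, shape k) prior on the upper bound θ of Uniform(0, θ) is conjugate: posterior is Pareto(max(x_m, max xᵢ), k + n).
Sample maximum = 63.82; prior scale x_m = 47.0 → posterior scale = max = 63.82.
Posterior shape = 3.9 + 7 = 10.9.
E[θ|data] = k·x_m/(k−1) = 10.9·63.82/9.9 = 70.2665.

70.2665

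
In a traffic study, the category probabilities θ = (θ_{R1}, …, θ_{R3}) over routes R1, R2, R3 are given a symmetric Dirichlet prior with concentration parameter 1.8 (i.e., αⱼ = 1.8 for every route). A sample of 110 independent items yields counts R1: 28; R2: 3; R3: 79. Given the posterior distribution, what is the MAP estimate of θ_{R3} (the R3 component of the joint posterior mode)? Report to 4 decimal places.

0.7100

The Dirichlet prior is conjugate to the Multinomial likelihood: each posterior αⱼ = prior αⱼ + observed count nⱼ.
Posterior concentration: (29.8, 4.8, 80.8), total = 115.4.
Joint mode component: (α_{R3}−1)/(Σα−K) = 79.8/112.4 = 0.7100.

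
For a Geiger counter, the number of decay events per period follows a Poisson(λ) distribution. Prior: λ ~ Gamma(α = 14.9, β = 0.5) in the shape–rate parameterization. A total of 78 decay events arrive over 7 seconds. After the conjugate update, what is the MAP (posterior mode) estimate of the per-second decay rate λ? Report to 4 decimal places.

12.2533

With a Gamma(shape α, rate β) prior, the Poisson likelihood is conjugate: the posterior is Gamma(α + ΣXᵢ, β + n).
Posterior: Gamma(α+S, β+n) = Gamma(14.9+78, 0.5+7) = Gamma(92.9, 7.5).
Mode of Gamma(α,β) for α≥1 is (α−1)/β = 91.9/7.5 = 12.2533.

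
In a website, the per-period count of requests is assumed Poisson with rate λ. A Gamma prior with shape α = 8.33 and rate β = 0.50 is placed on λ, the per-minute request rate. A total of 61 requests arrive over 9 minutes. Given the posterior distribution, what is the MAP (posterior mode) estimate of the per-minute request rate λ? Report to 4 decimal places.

With a Gamma(shape α, rate β) prior, the Poisson likelihood is conjugate: the posterior is Gamma(α + ΣXᵢ, β + n).
Posterior: Gamma(α+S, β+n) = Gamma(8.33+61, 0.50+9) = Gamma(69.33, 9.50).
Mode of Gamma(α,β) for α≥1 is (α−1)/β = 68.33/9.50 = 7.1926.

7.1926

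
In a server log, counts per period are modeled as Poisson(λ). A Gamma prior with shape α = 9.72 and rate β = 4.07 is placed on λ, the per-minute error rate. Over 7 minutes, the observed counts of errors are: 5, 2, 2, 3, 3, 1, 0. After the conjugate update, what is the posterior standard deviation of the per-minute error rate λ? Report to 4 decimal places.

With a Gamma(shape α, rate β) prior, the Poisson likelihood is conjugate: the posterior is Gamma(α + ΣXᵢ, β + n).
Sum of counts S = 16 over n = 7 minutes.
Posterior: Gamma(α+S, β+n) = Gamma(9.72+16, 4.07+7) = Gamma(25.72, 11.07).
SD = √α/β = √25.72/11.07 = 0.4581.

0.4581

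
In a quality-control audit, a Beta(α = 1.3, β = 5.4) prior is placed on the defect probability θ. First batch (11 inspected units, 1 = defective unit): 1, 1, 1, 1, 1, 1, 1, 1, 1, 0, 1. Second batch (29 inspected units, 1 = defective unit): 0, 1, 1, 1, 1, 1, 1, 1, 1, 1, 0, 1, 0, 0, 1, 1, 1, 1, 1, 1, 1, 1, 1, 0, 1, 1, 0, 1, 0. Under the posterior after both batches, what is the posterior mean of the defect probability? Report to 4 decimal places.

0.7131

The Beta prior is conjugate to a Binomial/Bernoulli likelihood; the update adds successes to α and failures to β.
After batch 1: Beta(1.3+10, 5.4+1) = Beta(11.3, 6.4).
After batch 2: Beta(11.3+22, 6.4+7) = Beta(33.3, 13.4).
Posterior mean = α/(α+β) = 33.3/46.7 = 0.7131.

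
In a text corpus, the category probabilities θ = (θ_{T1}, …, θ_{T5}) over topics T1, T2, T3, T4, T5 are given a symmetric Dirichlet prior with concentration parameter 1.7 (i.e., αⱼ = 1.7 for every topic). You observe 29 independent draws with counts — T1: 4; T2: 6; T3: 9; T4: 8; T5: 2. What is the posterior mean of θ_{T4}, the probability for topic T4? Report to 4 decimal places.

The Dirichlet prior is conjugate to the Multinomial likelihood: each posterior αⱼ = prior αⱼ + observed count nⱼ.
Posterior concentration: (5.7, 7.7, 10.7, 9.7, 3.7), total = 37.5.
E[θ_{T4}|data] = α_{T4}/Σα = 9.7/37.5 = 0.2587.

0.2587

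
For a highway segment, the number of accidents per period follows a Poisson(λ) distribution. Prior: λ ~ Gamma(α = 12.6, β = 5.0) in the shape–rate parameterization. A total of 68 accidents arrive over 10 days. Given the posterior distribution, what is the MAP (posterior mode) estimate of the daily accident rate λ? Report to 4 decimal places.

5.3067

With a Gamma(shape α, rate β) prior, the Poisson likelihood is conjugate: the posterior is Gamma(α + ΣXᵢ, β + n).
Posterior: Gamma(α+S, β+n) = Gamma(12.6+68, 5.0+10) = Gamma(80.6, 15.0).
Mode of Gamma(α,β) for α≥1 is (α−1)/β = 79.6/15.0 = 5.3067.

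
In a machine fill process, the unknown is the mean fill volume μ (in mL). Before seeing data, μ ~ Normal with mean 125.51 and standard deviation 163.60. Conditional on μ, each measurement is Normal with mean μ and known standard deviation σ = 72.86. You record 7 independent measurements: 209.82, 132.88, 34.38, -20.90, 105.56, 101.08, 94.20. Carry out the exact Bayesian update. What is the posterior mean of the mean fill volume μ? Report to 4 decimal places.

94.7321

For Normal data with known variance σ², a Normal(μ₀, σ₀²) prior on μ is conjugate. Posterior precision = 1/σ₀² + n/σ²; posterior mean is the precision-weighted average of μ₀ and x̄.
Σxᵢ = 209.82 + 132.88 + 34.38 + (-20.90) + 105.56 + 101.08 + 94.20 = 657.02, so n·x̄ = 657.02.
σ₀² = 163.60² = 26764.96, σ² = 72.86² = 5308.5796; σ² + n·σ₀² = 5308.5796 + 7·26764.96 = 192663.2996.
Posterior mean = (μ₀/σ₀² + n·x̄/σ²)/(1/σ₀² + n/σ²) = (σ²·μ₀ + σ₀²·n·x̄)/(σ² + n·σ₀²) = (5308.5796·125.51 + 26764.96·657.02)/192663.2996 = 18251393.844796/192663.2996 = 94.7321.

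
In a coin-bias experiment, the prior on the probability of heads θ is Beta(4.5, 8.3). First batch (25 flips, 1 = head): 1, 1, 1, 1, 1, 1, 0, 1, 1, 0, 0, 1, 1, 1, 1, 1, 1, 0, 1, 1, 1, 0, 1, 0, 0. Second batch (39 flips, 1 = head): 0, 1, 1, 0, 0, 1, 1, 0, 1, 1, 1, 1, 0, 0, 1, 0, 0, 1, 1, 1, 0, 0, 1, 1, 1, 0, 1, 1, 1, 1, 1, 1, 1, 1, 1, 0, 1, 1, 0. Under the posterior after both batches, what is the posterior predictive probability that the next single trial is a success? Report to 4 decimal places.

0.6315

The Beta prior is conjugate to a Binomial/Bernoulli likelihood; the update adds successes to α and failures to β.
After batch 1: Beta(4.5+18, 8.3+7) = Beta(22.5, 15.3).
After batch 2: Beta(22.5+26, 15.3+13) = Beta(48.5, 28.3).
For a single future Bernoulli trial, P(success | data) = α/(α+β) = 0.6315.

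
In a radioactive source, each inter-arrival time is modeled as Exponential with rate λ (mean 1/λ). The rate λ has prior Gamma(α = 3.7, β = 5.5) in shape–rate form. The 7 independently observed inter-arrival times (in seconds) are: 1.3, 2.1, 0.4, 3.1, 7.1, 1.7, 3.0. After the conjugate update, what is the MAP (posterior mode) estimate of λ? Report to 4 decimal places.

With a Gamma(shape α, rate β) prior on the exponential rate λ, the posterior after n observations with total T = Σxᵢ is Gamma(α+n, β+T).
Sum of observations T = 18.7 seconds; n = 7.
Posterior: Gamma(3.7+7, 5.5+18.7) = Gamma(10.7, 24.2).
Mode = (α−1)/β = 0.4008.

0.4008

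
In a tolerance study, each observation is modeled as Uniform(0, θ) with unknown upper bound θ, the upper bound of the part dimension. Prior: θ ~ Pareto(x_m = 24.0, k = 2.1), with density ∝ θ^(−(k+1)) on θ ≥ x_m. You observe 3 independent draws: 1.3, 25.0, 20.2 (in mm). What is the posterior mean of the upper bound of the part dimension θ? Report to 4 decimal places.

A Pareto(scale x_m, shape k) prior on the upper bound θ of Uniform(0, θ) is conjugate: posterior is Pareto(max(x_m, max xᵢ), k + n).
Sample maximum = 25.0; prior scale x_m = 24.0 → posterior scale = max = 25.0.
Posterior shape = 2.1 + 3 = 5.1.
E[θ|data] = k·x_m/(k−1) = 5.1·25.0/4.1 = 31.0976.

31.0976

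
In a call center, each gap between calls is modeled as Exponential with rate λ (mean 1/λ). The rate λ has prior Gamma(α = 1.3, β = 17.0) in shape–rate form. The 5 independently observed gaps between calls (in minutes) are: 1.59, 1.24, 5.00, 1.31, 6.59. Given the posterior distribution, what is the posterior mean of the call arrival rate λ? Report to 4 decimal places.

0.1925

With a Gamma(shape α, rate β) prior on the exponential rate λ, the posterior after n observations with total T = Σxᵢ is Gamma(α+n, β+T).
Sum of observations T = 15.73 minutes; n = 5.
Posterior: Gamma(1.3+5, 17.0+15.73) = Gamma(6.3, 32.73).
Posterior mean of λ = α/β = 6.3/32.73 = 0.1925.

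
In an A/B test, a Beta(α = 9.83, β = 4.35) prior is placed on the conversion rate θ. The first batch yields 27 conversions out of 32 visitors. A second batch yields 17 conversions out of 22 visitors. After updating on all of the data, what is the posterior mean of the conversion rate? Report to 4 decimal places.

0.7895

The Beta prior is conjugate to a Binomial/Bernoulli likelihood; the update adds successes to α and failures to β.
After batch 1: Beta(9.83+27, 4.35+5) = Beta(36.83, 9.35).
After batch 2: Beta(36.83+17, 9.35+5) = Beta(53.83, 14.35).
Posterior mean = α/(α+β) = 53.83/68.18 = 0.7895.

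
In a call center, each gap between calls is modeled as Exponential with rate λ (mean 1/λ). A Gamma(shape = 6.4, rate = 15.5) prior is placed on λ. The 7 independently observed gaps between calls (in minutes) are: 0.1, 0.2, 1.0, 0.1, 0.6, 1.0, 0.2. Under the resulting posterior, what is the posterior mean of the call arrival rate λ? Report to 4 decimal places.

0.7166

With a Gamma(shape α, rate β) prior on the exponential rate λ, the posterior after n observations with total T = Σxᵢ is Gamma(α+n, β+T).
Sum of observations T = 3.2 minutes; n = 7.
Posterior: Gamma(6.4+7, 15.5+3.2) = Gamma(13.4, 18.7).
Posterior mean of λ = α/β = 13.4/18.7 = 0.7166.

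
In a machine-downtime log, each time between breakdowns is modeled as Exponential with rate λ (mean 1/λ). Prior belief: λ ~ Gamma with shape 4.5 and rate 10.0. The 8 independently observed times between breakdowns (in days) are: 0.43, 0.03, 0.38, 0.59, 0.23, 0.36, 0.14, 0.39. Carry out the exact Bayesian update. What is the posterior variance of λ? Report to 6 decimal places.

0.079364

With a Gamma(shape α, rate β) prior on the exponential rate λ, the posterior after n observations with total T = Σxᵢ is Gamma(α+n, β+T).
Sum of observations T = 2.55 days; n = 8.
Posterior: Gamma(4.5+8, 10.0+2.55) = Gamma(12.5, 12.55).
Var = α/β² = 0.079364.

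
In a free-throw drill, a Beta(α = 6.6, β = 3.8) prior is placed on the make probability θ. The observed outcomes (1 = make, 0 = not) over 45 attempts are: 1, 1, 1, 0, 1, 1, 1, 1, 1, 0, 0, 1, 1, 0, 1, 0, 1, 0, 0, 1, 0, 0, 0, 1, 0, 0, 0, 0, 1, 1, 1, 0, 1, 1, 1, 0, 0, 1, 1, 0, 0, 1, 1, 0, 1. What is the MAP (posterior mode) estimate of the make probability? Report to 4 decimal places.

The Beta prior is conjugate to a Binomial/Bernoulli likelihood; the update adds successes to α and failures to β.
Posterior: Beta(α+k, β+n−k) = Beta(6.6+25, 3.8+20) = Beta(31.6, 23.8).
Mode of Beta(a,b) for a,b>1 is (a−1)/(a+b−2) = 30.6/53.4 = 0.5730.

0.5730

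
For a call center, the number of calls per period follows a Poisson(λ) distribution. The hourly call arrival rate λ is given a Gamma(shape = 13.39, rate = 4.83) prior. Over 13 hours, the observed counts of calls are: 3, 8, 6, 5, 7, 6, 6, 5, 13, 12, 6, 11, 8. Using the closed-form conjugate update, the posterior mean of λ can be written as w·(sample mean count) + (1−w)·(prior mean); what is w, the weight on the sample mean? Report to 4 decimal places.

0.7291

With a Gamma(shape α, rate β) prior, the Poisson likelihood is conjugate: the posterior is Gamma(α + ΣXᵢ, β + n).
Posterior mean = (α₀+S)/(β₀+n) = [n/(β₀+n)]·(S/n) + [β₀/(β₀+n)]·(α₀/β₀), so only n and β₀ enter the weight.
Weight on data w = n/(β₀+n) = 13/(4.83+13) = 13/17.83 = 0.7291.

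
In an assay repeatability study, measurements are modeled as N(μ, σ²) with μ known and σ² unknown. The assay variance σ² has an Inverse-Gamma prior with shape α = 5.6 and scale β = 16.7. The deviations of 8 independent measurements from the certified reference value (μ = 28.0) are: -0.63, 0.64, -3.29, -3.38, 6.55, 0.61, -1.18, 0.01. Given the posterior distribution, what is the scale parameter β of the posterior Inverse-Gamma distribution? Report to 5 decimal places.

50.56105

With known mean μ and an Inverse-Gamma(α, β) prior on σ², the Normal likelihood is conjugate: posterior is Inv-Gamma(α + n/2, β + Σ(xᵢ−μ)²/2).
Σ(xᵢ−μ)² = (-0.63)² + (0.64)² + (-3.29)² + (-3.38)² + (6.55)² + (0.61)² + (-1.18)² + (0.01)² = 67.7221.
Posterior: Inv-Gamma(5.6 + 8/2, 16.7 + 67.7221/2) = Inv-Gamma(9.60, 50.56105).
Posterior β = 50.56105.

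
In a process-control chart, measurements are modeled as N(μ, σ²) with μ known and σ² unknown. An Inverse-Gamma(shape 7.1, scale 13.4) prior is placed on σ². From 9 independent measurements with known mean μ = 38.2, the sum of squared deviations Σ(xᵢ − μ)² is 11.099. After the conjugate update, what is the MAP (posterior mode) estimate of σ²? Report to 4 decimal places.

1.5039

With known mean μ and an Inverse-Gamma(α, β) prior on σ², the Normal likelihood is conjugate: posterior is Inv-Gamma(α + n/2, β + Σ(xᵢ−μ)²/2).
Posterior: Inv-Gamma(7.1 + 9/2, 13.4 + 11.099/2) = Inv-Gamma(11.60, 18.9495).
Mode = β/(α+1) = 18.9495/12.60 = 1.5039.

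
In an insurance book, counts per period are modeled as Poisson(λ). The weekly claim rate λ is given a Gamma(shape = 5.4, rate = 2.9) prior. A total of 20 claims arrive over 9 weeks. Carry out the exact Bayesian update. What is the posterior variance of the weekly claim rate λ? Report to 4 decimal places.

0.1794

With a Gamma(shape α, rate β) prior, the Poisson likelihood is conjugate: the posterior is Gamma(α + ΣXᵢ, β + n).
Posterior: Gamma(α+S, β+n) = Gamma(5.4+20, 2.9+9) = Gamma(25.4, 11.9).
Var = α/β² = 25.4/11.9² = 0.1794.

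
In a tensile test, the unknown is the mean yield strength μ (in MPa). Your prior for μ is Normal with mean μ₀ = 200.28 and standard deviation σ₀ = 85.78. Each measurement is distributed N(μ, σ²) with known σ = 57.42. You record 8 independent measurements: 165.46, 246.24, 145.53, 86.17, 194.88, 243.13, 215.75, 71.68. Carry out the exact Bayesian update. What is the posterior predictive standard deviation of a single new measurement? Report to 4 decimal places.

For Normal data with known variance σ², a Normal(μ₀, σ₀²) prior on μ is conjugate. Posterior precision = 1/σ₀² + n/σ²; posterior mean is the precision-weighted average of μ₀ and x̄.
σ₀² = 85.78² = 7358.2084, σ² = 57.42² = 3297.0564; σ² + n·σ₀² = 3297.0564 + 8·7358.2084 = 62162.7236.
Posterior precision = 1/σ₀² + n/σ² = 1/7358.2084 + 8/3297.0564 = (σ² + n·σ₀²)/(σ₀²σ²) = 62162.7236/(7358.2084·3297.0564); posterior variance σₙ² = σ₀²σ²/(σ² + n·σ₀²) = 7358.2084·3297.0564/62162.7236 = 390.272927.
Predictive variance for one new observation = σₙ² + σ² = 7358.2084·3297.0564/62162.7236 + 3297.0564 = σ²·(σ₀² + 62162.7236)/62162.7236 = 3297.0564·69520.932/62162.7236 = 3687.329327; SD = √(3297.0564·69520.932/62162.7236) = 60.7234.

60.7234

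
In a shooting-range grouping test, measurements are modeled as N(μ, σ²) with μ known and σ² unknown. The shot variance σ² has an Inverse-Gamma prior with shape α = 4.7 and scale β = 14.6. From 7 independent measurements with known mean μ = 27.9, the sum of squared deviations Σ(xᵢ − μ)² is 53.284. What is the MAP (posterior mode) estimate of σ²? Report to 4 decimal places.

With known mean μ and an Inverse-Gamma(α, β) prior on σ², the Normal likelihood is conjugate: posterior is Inv-Gamma(α + n/2, β + Σ(xᵢ−μ)²/2).
Posterior: Inv-Gamma(4.7 + 7/2, 14.6 + 53.284/2) = Inv-Gamma(8.20, 41.2420).
Mode = β/(α+1) = 41.2420/9.20 = 4.4828.

4.4828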